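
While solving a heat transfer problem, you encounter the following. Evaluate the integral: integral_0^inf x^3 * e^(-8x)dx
This is a Gamma integral. Substitute u = 8x (du = 8 dx):
integral_0^inf x^3 * e^(-8x) dx = (1/8^4) integral_0^inf u^3 * e^(-u) du
= Gamma(4)/8^4 = 3!/8^4 = 6/4096

Answer: 3/2048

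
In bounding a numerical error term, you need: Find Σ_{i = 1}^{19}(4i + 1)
=4·Σ i+1·19=4·190+19=779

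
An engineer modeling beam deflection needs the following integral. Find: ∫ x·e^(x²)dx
Let u=x², du=2x dx
∫ (1/2)e^u du=e^u/2+C

Answer: e^(x²)/2+C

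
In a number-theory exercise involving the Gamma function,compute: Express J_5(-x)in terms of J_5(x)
For integer n: J_n(-x)=(-1)^n J_n(x)
With n=5: J_5(-x)=(-1)^5 J_5(x)=-J_5(x)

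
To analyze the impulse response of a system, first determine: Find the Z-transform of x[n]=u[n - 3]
Using the time-shift property: Z{u[n-3]} = z^(-3) * z/(z-1)
= z^(-2)/(z-1)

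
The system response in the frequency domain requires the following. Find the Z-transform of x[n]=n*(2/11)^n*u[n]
Using the property Z{n*a^n*u[n]} = az/(z-a)^2
With a = 2/11: X(z) = (2/11)z/(z - 2/11)^2, |z| > 2/11

Answer: (2/11)z/(z - 2/11)^2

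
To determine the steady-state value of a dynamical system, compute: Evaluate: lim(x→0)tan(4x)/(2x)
tan(u) ≈ u for small u:
tan(4x)/(2x) ≈ 4x/(2x)=4/2

Answer: 2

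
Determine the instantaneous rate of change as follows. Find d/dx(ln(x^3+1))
Chain rule: d/dx[ln(u)] = u'/u where u = x^3+1
u' = 3x^2

Answer: (3x^2)/(x^3+1)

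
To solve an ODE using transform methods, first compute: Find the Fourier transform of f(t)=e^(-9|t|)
Using the standard pair: F{e^(-a|t|)} = 2a/(a^2 + omega^2)
With a = 9: F(omega) = 18/(81 + omega^2)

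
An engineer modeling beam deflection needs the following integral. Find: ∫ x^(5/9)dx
Power rule: ∫ x^(5/9) dx = x^(14/9)/(14/9)+C

Answer: (9/14)·x^(14/9)+C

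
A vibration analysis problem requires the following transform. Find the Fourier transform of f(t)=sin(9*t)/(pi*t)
sin(W*t)/(pi*t)=(W/pi)*sinc(W*t/pi) is the impulse response of the ideal low-pass filter with cutoff W (here W=9).
Its Fourier transform is a rectangular function:
F(omega)=1 for |omega| < 9, 0 otherwise

Answer: rect(omega/18) [i.e., 1 for |omega| < 9, 0 otherwise]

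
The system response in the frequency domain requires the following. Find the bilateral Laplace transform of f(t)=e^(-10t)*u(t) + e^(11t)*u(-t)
For e^(-10t) * u(t): L=1/(s+10), Re(s) > -10
For e^(11t) * u(-t): L=-1/(s-11), Re(s) < 11
Combined: F(s)=1/(s+10)-1/(s-11), -10 < Re(s) < 11

Answer: 1/(s+10)-1/(s-11), ROC: -10 < Re(s) < 11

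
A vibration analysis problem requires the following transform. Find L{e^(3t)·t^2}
First shifting: L{e^(at)f(t)}=F(s-a)
L{t^2}=2/s^3
Shift s → s-3: 2/(s-3)^3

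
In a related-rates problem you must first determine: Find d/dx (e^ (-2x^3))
Chain rule: d/dx[e^u]=e^u · u' where u=-2x^3
u'=-6x^2

Answer: -6x^2·e^(-2x^3)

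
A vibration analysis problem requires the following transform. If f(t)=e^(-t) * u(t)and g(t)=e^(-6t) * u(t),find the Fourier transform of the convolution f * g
By the convolution theorem: F{f*g} = F(omega)*G(omega)
F(omega) = 1/(1 + j*omega), G(omega) = 1/(6 + j*omega)
F{f*g} = 1/((1 + j*omega)(6 + j*omega))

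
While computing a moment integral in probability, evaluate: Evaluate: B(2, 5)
B(x,y)=Γ(x)Γ(y)/Γ(x+y)=(x-1)!(y-1)!/(x+y-1)!
B(2,5)=1!·4!/6!=1/30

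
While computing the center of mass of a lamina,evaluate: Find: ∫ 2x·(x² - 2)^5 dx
Let u=x² - 2, du=2x dx
∫ u^5 du=u^6/6+C

Answer: (x² - 2)^6/6+C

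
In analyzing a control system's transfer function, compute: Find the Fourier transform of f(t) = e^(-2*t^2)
The Fourier transform of a Gaussian e^(-a*t^2) is sqrt(pi/a)*e^(-omega^2/(4a)).
With a = 2: F(omega) = sqrt(pi/2)*e^(-omega^2/8)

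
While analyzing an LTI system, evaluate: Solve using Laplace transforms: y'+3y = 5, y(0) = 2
Take L of both sides: sY(s)-2+3Y(s)=5/s
Y(s)(s+3)=5/s+2
Y(s)=5/(s(s+3))+2/(s+3)
Partial fractions: 5/(s(s+3))=(5/3)/s - (5/3)/(s+3)
So Y(s)=(5/3)/s+(1/3)/(s+3)
Inverse transform (L^(-1){1/s}=1, L^(-1){1/(s+3)}=e^(-3t)):

Answer: y(t)=5/3+(1/3)·e^(-3t)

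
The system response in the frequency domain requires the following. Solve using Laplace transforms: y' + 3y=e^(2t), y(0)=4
Take L: sY - 4 + 3Y = 1/(s-2)
Y(s + 3) = 1/(s-2) + 4
Y = 1/((s-2)(s + 3)) + 4/(s + 3)
Partial fractions: 1/((s-2)(s + 3)) = (1/5)/(s-2) - (1/5)/(s + 3)
So Y = (1/5)/(s-2) + (19/5)/(s + 3)
Inverse Laplace transform (L^(-1){1/(s-2)} = e^(2t), L^(-1){1/(s + 3)} = e^(-3t)):

Answer: y(t) = (1/5)·e^(2t) + (19/5)·e^(-3t)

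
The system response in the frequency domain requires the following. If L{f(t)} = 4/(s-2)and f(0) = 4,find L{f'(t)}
L{f'(t)}=s·F(s) - f(0)=4s/(s-2)-4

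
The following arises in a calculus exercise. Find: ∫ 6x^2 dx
Using power rule: ∫ 6x^2 dx = 6/3 x^3 + C = 2x^3 + C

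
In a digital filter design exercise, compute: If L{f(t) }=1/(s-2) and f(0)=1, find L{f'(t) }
L{f'(t)} = s·F(s) - f(0) = s/(s-2) - 1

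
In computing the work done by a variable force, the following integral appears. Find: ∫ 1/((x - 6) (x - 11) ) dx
Partial fractions: 1/((x-6)(x-11))=A/(x-6) + B/(x-11)
A=-1/5, B=1/5
∫ [-1/5· 1/(x-6) + 1/5· 1/(x-11)] dx
=(1/5)[ln|x-11| - ln|x-6|] + C

Answer: (1/5)·ln|(x-11)/(x-6)| + C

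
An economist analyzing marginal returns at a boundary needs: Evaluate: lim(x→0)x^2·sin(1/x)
Squeeze theorem: -|x^2| ≤ x^2·sin(1/x) ≤ |x^2|
Since x^2 → 0 as x → 0, by squeeze theorem the limit is 0

Answer: 0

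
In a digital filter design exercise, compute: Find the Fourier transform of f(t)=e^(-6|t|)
Using the standard pair: F{e^(-a|t|)} = 2a/(a^2+omega^2)
With a = 6: F(omega) = 12/(36+omega^2)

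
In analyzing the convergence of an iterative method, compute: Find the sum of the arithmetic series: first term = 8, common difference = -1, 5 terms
Last term: a_n = 8+(5-1)·-1 = 4
Sum = n(a_1+a_n)/2 = 5(8+4)/2 = 30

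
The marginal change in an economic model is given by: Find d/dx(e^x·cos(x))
Product rule: (fg)'=f'g+fg'
f=e^x, f'=e^x
g=cos(x), g'=-sin(x)

Answer: e^x·cos(x) - e^x·sin(x)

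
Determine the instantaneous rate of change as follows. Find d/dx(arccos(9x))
d/dx[arccos(u)]=-u'/√(1-u²), u=9x, u'=9

Answer: -9/√(1 - 81x²)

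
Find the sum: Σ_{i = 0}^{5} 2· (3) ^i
Geometric series: S = a(1 - r^n)/(1 - r)
a = 2, r = 3, n = 6
S = 2(1-729)/-2 = 728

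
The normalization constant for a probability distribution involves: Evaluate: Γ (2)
Γ(n)=(n-1)! for positive integers
Γ(2)=1!=1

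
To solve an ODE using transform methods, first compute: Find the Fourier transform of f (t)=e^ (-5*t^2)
The Fourier transform of a Gaussian e^(-a * t^2) is sqrt(pi/a) * e^(-omega^2/(4a)).
With a = 5: F(omega) = sqrt(pi/5) * e^(-omega^2/20)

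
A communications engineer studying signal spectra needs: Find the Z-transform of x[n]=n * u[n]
Standard pair: Z{n * u[n]}=z/(z-1)^2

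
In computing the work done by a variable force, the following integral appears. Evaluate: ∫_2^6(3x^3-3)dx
Step 1: Find antiderivative F(x) = (3/4)x^4-3x
Step 2: F(6) - F(2) = 954 - (6) = 948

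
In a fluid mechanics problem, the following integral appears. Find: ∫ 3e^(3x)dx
Since d/dx[e^(3x)] = 3e^(3x), we get 1 e^(3x) + C

Answer: e^(3x) + C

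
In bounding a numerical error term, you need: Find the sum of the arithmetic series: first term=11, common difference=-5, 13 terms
Last term: a_n=11 + (13 - 1)·-5=-49
Sum=n(a_1 + a_n)/2=13(11 + (-49))/2=-247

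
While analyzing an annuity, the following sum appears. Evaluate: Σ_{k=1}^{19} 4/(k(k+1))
Partial fractions: 4/(k(k+1))=4/k - 4/(k+1)
Telescoping sum: 4(1-1/20)=4·19/20

Answer: 19/5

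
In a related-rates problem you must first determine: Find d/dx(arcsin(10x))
d/dx[arcsin(u)] = u'/√(1-u²), u = 10x, u' = 10

Answer: 10/√(1 - 100x²)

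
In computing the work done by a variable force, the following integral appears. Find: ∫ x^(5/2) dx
Power rule: ∫ x^(5/2) dx = x^(7/2)/(7/2) + C

Answer: (2/7)·x^(7/2) + C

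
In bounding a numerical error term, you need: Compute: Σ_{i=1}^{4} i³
Using formula: Σ i^3 = [n(n+1)/2]² = [4·5/2]² = 100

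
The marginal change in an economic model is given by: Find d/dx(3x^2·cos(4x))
Product rule: (fg)' = f'g+fg'
f = 3x^2, f' = 6x
g = cos(4x), g' = -4·sin(4x)

Answer: 6x·cos(4x)-12x^2·sin(4x)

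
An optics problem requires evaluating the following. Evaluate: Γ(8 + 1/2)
Γ(n+1/2) = (2n)!√π/(4^n·n!)
= 20922789888000√π/(65536·40320) = (2027025/256)·√π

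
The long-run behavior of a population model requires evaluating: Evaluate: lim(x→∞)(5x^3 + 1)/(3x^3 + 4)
Divide numerator and denominator by x^3:
lim (5+1/x^3)/(3+4/x^3)=5/3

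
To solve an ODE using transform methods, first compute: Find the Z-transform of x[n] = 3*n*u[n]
Z{n * u[n]} = z/(z-1)^2
By linearity: Z{3 * n * u[n]} = 3z/(z-1)^2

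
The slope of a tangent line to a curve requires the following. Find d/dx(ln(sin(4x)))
Chain rule: d/dx[ln(u)] = u'/u where u = sin(4x)
u' = 4cos(4x)

Answer: (4cos(4x))/(sin(4x))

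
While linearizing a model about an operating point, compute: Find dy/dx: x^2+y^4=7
Differentiate: 2x + 4y^3·(dy/dx) = 0
dy/dx = -2x/(4y^3)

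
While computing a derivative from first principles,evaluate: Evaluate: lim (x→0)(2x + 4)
Polynomial is continuous, so substitute x = 0:
2·0+4 = 4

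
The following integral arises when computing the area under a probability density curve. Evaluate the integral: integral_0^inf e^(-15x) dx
integral_0^inf e^(-15x) dx = [-1/15 * e^(-15x)]_0^inf
= 0 - (-1/15) = 1/15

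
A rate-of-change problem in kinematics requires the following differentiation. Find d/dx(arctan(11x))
d/dx[arctan(u)]=u'/(1+u²), u=11x, u'=11

Answer: 11/(1+121x²)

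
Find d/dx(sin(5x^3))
Chain rule: d/dx[sin(u)] = cos(u)·u' where u = 5x^3
u' = 15x^2

Answer: 15x^2·cos(5x^3)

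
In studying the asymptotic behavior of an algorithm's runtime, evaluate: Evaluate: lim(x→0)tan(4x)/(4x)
tan(u) ≈ u for small u:
tan(4x)/(4x) ≈ 4x/(4x) = 4/4

Answer: 1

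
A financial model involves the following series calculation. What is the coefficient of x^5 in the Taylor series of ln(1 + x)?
ln(1+x) = Σ (-1)^(n+1) x^n/n
Coefficient of x^5 = (-1)^6/5 = 1/5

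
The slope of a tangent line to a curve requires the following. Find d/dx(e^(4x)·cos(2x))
Product rule: (fg)' = f'g+fg'
f = e^(4x), f' = 4·e^(4x)
g = cos(2x), g' = -2·sin(2x)

Answer: 4·e^(4x)·cos(2x)-2·e^(4x)·sin(2x)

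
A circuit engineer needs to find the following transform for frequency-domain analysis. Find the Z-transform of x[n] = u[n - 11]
Using the time-shift property: Z{u[n-11]} = z^(-11) * z/(z-1)
= z^(-10)/(z-1)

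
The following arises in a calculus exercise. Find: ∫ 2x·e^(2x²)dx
Let u=2x², du=4x dx
∫ (1/2)e^u du=e^u/2+C

Answer: e^(2x²)/2+C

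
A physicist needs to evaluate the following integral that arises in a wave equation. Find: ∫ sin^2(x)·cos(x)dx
Let u=sin(x), du=cos(x) dx
∫ u^2 du=u^3/3 + C

Answer: sin^3(x)/3 + C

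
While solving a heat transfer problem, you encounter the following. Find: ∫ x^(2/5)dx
Power rule: ∫ x^(2/5) dx=x^(7/5)/(7/5) + C

Answer: (5/7)·x^(7/5) + C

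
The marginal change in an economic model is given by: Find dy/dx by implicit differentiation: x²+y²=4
Differentiate both sides: 2x+2y·(dy/dx) = 0
Solve: dy/dx = -2x/(2y) = -x/y

Answer: dy/dx = -x/y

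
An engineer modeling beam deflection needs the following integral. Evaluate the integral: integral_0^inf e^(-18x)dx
integral_0^inf e^(-18x) dx=[-1/18 * e^(-18x)]_0^inf
=0 - (-1/18)=1/18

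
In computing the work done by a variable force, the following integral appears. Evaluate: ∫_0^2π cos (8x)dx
Antiderivative: sin(8x)/8
Evaluate at bounds: [sin(8·2π)/8] - [sin(8·0)/8]
= ((0) - (0))/8 = 0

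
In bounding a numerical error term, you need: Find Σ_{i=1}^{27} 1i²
= 1·n(n + 1)(2n + 1)/6 = 1·27·28·55/6 = 6930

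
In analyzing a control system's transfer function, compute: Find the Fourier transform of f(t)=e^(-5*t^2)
The Fourier transform of a Gaussian e^(-a * t^2) is sqrt(pi/a) * e^(-omega^2/(4a)).
With a = 5: F(omega) = sqrt(pi/5) * e^(-omega^2/20)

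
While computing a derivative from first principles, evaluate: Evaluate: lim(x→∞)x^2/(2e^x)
Apply L'Hôpital 2 times (∞/∞ each time):
Eventually get 2!/(2e^x) → 0

Answer: 0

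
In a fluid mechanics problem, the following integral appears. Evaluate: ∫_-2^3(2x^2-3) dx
Step 1: Find antiderivative F(x) = (2/3)x^3 - 3x
Step 2: F(3) - F(-2) = 9 - (2/3) = 25/3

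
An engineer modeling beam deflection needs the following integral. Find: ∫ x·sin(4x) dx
By parts: u = x, dv = sin(4x) dx
du = dx, v = -cos(4x)/4
= -x·cos(4x)/4+sin(4x)/4²+C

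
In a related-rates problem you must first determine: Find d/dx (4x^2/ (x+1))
Quotient rule: (f/g)'=(f'g - fg')/g²
f=4x^2, f'=8x
g=x + 1, g'=1

Answer: (8x·(x + 1) - 4x^2)/(x + 1)²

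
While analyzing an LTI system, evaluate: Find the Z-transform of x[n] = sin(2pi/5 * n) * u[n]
Z{sin(w0 * n) * u[n]} = z * sin(w0)/(z^2-2z * cos(w0)+1)
With w0 = 2pi/5: X(z) = z * sin(2pi/5)/(z^2-2z * cos(2pi/5)+1)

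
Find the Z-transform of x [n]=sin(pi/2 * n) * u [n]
Z{sin(w0 * n) * u[n]} = z * sin(w0)/(z^2 - 2z * cos(w0) + 1)
With w0 = pi/2: X(z) = z * sin(pi/2)/(z^2 - 2z * cos(pi/2) + 1)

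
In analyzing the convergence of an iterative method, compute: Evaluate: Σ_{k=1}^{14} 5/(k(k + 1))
Partial fractions: 5/(k(k+1)) = 5/k - 5/(k+1)
Telescoping sum: 5(1-1/15) = 5·14/15

Answer: 14/3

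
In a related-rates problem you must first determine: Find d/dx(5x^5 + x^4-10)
Power rule: d/dx(ax^n) = n·a·x^(n-1)
Term by term: 25·x^4 + 4·x^3

Answer: 25x^4 + 4x^3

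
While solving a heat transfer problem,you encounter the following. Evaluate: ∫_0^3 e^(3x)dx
Antiderivative: (1/3)e^(3x)
Evaluate: (1/3)(e^9-1)

Answer: (e^9-1)/3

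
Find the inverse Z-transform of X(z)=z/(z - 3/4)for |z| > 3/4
Standard pair: z/(z-a) <-> a^n * u[n] for causal signals
With a = 3/4: x[n] = (3/4)^n * u[n]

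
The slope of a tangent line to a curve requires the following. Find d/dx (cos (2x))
Chain rule: d/dx[cos(u)] = -sin(u)·u' where u = 2x
u' = 2

Answer: -2·sin(2x)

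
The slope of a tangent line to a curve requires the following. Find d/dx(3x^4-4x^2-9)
Power rule: d/dx(ax^n)=n·a·x^(n-1)
Term by term: 12·x^3 - 8·x

Answer: 12x^3 - 8x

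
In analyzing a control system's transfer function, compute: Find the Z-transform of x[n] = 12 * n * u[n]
Z{n*u[n]}=z/(z-1)^2
By linearity: Z{12*n*u[n]}=12z/(z-1)^2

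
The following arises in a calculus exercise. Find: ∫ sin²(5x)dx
Using identity sin²(u) = (1 - cos(2u))/2:
∫ (1 - cos(10x))/2 dx = x/2 - sin(10x)/20+C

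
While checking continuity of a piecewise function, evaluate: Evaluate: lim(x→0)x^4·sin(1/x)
Squeeze theorem: -|x^4| ≤ x^4·sin(1/x) ≤ |x^4|
Since x^4 → 0 as x → 0, by squeeze theorem the limit is 0

Answer: 0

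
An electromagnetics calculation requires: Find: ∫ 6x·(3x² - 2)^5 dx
Let u=3x² - 2, du=6x dx
∫ u^5 du=u^6/6+C

Answer: (3x² - 2)^6/6+C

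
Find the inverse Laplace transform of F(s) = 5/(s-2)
L^(-1){5/(s-a)} = c·e^(at)
Here a = 2, c = 5

Answer: 5e^(2t)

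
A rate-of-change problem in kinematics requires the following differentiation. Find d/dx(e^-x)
Chain rule: d/dx[e^u]=e^u · u' where u=-x
u'=-1

Answer: -1·e^-x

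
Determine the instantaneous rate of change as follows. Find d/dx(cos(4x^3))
Chain rule: d/dx[cos(u)]=-sin(u)·u' where u=4x^3
u'=12x^2

Answer: -12x^2·sin(4x^3)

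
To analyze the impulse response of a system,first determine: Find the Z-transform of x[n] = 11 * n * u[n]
Z{n * u[n]}=z/(z-1)^2
By linearity: Z{11 * n * u[n]}=11z/(z-1)^2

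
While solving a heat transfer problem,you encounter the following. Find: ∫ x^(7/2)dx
Power rule: ∫ x^(7/2) dx = x^(9/2)/(9/2) + C

Answer: (2/9)·x^(9/2) + C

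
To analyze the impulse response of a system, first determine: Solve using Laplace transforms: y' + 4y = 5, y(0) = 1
Take L of both sides: sY(s) - 1 + 4Y(s) = 5/s
Y(s)(s + 4) = 5/s + 1
Y(s) = 5/(s(s + 4)) + 1/(s + 4)
Partial fractions: 5/(s(s + 4)) = (5/4)/s - (5/4)/(s + 4)
So Y(s) = (5/4)/s - (1/4)/(s + 4)
Inverse transform (L^(-1){1/s} = 1, L^(-1){1/(s + 4)} = e^(-4t)):

Answer: y(t) = 5/4 - (1/4)·e^(-4t)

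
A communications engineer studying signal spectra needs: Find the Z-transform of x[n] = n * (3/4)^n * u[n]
Using the property Z{n * a^n * u[n]} = az/(z-a)^2
With a = 3/4: X(z) = (3/4)z/(z - 3/4)^2, |z| > 3/4

Answer: (3/4)z/(z - 3/4)^2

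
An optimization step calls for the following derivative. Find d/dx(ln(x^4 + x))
Chain rule: d/dx[ln(u)] = u'/u where u = x^4 + x
u' = 4x^3 + 1

Answer: (4x^3 + 1)/(x^4 + x)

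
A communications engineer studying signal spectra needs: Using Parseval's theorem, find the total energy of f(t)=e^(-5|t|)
Parseval's theorem: E=integral |f(t)|^2 dt=(1/2pi) integral |F(omega)|^2 domega
E=integral_{-inf}^{inf} e^(-10|t|) dt=2 * integral_0^inf e^(-10t) dt=2/(2 * 5)=1/5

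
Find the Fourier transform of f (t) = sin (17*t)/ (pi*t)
sin(W*t)/(pi*t)=(W/pi)*sinc(W*t/pi) is the impulse response of the ideal low-pass filter with cutoff W (here W=17).
Its Fourier transform is a rectangular function:
F(omega)=1 for |omega| < 17, 0 otherwise

Answer: rect(omega/34) [i.e., 1 for |omega| < 17, 0 otherwise]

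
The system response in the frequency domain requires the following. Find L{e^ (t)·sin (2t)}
First shifting: L{e^(at)f(t)} = F(s-a)
L{sin(2t)} = 2/(s² + 4)
Shift: 2/((s-1)² + 4)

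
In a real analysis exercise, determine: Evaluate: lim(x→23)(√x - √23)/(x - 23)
Multiply by conjugate (√x+√23)/(√x+√23):
=(x - 23)/((x - 23)(√x+√23))=1/(√x+√23)
As x → 23: 1/(2√23)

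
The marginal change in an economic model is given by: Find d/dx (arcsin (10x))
d/dx[arcsin(u)]=u'/√(1-u²), u=10x, u'=10

Answer: 10/√(1-100x²)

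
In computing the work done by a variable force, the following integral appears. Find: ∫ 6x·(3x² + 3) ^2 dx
Let u=3x² + 3, du=6x dx
∫ u^2 du=u^3/3 + C

Answer: (3x² + 3)^3/3 + C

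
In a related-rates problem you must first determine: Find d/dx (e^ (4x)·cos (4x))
Product rule: (fg)'=f'g + fg'
f=e^(4x), f'=4·e^(4x)
g=cos(4x), g'=-4·sin(4x)

Answer: 4·e^(4x)·cos(4x) - 4·e^(4x)·sin(4x)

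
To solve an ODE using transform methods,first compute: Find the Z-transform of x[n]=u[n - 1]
Using the time-shift property: Z{u[n-1]}=z^(-1) * z/(z-1)
=z^(0)/(z-1)

Answer: 1/(z-1)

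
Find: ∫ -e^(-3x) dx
Since d/dx[e^(-3x)] = -3e^(-3x), we get 1/3 e^(-3x)+C

Answer: (1/3)e^(-3x)+C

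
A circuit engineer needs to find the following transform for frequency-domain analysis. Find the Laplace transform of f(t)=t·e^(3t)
L{t·e^(at)} = 1/(s-a)²
L{t·e^(3t)} = 1/(s-3)²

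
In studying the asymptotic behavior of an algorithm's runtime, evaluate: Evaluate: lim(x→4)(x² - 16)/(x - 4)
Factor: (x² - 16) = (x-4)(x+4)
Cancel (x-4): lim(x→4) (x+4) = 8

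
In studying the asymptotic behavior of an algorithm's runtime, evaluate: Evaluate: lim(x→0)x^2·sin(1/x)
Squeeze theorem: -|x^2| ≤ x^2·sin(1/x) ≤ |x^2|
Since x^2 → 0 as x → 0, by squeeze theorem the limit is 0

Answer: 0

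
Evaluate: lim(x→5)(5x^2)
Polynomial is continuous, so substitute x = 5:
5·5^2 = 125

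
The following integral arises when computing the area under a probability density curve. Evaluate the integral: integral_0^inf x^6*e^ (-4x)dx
This is a Gamma integral. Substitute u=4x (du=4 dx):
integral_0^inf x^6 * e^(-4x) dx=(1/4^7) integral_0^inf u^6 * e^(-u) du
=Gamma(7)/4^7=6!/4^7=720/16384

Answer: 45/1024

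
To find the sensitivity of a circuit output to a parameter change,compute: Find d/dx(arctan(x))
d/dx[arctan(u)] = u'/(1+u²), u = x, u' = 1

Answer: 1/(1+x²)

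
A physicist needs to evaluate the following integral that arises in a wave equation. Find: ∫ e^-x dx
Since d/dx[e^-x]=- e^-x, we get -1e^-x + C

Answer: -e^-x + C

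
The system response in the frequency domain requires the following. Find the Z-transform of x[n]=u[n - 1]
Using the time-shift property: Z{u[n-1]}=z^(-1) * z/(z-1)
=z^(0)/(z-1)

Answer: 1/(z-1)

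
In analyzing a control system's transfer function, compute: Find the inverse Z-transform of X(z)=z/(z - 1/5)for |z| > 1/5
Standard pair: z/(z-a) <-> a^n*u[n] for causal signals
With a=1/5: x[n]=(1/5)^n*u[n]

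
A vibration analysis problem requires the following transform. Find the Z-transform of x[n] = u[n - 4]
Using the time-shift property: Z{u[n-4]}=z^(-4) * z/(z-1)
=z^(-3)/(z-1)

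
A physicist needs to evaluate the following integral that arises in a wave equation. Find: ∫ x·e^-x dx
Integration by parts: u = x, dv = e^-x dx
du = dx, v = -e^-x
= -x·e^-x - ∫ -e^-x dx
= -x·e^-x - e^-x+C

Answer: -e^-x(x+1)+C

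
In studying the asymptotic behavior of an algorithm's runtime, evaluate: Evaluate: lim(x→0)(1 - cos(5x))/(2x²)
Using 1-cos(u) ≈ u²/2 for small u:
(1-cos(5x)) ≈ (5x)²/2 = 25x²/2
So limit = 25/(2·2) = 25/4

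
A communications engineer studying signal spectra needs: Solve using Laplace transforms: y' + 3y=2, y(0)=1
Take L of both sides: sY(s) - 1 + 3Y(s) = 2/s
Y(s)(s + 3) = 2/s + 1
Y(s) = 2/(s(s + 3)) + 1/(s + 3)
Partial fractions: 2/(s(s + 3)) = (2/3)/s - (2/3)/(s + 3)
So Y(s) = (2/3)/s + (1/3)/(s + 3)
Inverse transform (L^(-1){1/s} = 1, L^(-1){1/(s + 3)} = e^(-3t)):

Answer: y(t) = 2/3 + (1/3)·e^(-3t)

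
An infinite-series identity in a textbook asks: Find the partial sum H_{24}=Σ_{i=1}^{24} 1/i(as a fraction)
H_24 = 1+1/2+1/3+...+1/24
= 1347822955/356948592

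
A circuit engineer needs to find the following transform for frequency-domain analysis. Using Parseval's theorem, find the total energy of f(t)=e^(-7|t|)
Parseval's theorem: E = integral |f(t)|^2 dt = (1/2pi) integral |F(omega)|^2 domega
E = integral_{-inf}^{inf} e^(-14|t|) dt = 2*integral_0^inf e^(-14t) dt = 2/(2*7) = 1/7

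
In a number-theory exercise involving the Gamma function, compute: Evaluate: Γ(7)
Γ(n)=(n-1)! for positive integers
Γ(7)=6!=720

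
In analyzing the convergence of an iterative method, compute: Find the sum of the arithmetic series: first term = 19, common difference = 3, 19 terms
Last term: a_n = 19+(19-1)·3 = 73
Sum = n(a_1+a_n)/2 = 19(19+73)/2 = 874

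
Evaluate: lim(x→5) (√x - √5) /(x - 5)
Multiply by conjugate (√x + √5)/(√x + √5):
=(x - 5)/((x - 5)(√x + √5))=1/(√x + √5)
As x → 5: 1/(2√5)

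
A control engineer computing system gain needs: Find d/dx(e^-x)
Chain rule: d/dx[e^u] = e^u · u' where u = -x
u' = -1

Answer: -1·e^-x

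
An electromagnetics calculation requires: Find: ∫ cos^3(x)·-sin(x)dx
Let u = cos(x), du = -sin(x) dx
∫ u^3 du = u^4/4+C

Answer: cos^4(x)/4+C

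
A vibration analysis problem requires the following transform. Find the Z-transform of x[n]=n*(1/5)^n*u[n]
Using the property Z{n * a^n * u[n]} = az/(z-a)^2
With a = 1/5: X(z) = (1/5)z/(z - 1/5)^2, |z| > 1/5

Answer: (1/5)z/(z - 1/5)^2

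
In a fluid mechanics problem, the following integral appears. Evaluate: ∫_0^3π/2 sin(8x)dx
Antiderivative: -cos(8x)/8
Evaluate at bounds: [-cos(8·3π/2)/8] - [-cos(8·0)/8]
=(-(1)+(1))/8=0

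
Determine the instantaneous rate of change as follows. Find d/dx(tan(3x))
Chain rule: d/dx[tan(u)]=sec²(u)·u' where u=3x
u'=3

Answer: 3·sec²(3x)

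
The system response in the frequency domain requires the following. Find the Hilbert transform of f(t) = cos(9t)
The Hilbert transform shifts each frequency component by -pi/2.
H{cos(wt)} = sin(wt)
With w = 9: H{cos(9t)} = sin(9t)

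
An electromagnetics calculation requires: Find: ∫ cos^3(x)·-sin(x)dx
Let u = cos(x), du = -sin(x) dx
∫ u^3 du = u^4/4+C

Answer: cos^4(x)/4+C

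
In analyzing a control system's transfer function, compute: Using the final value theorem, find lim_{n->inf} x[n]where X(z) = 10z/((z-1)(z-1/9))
Final value theorem: lim x[n]=lim_{z->1} (z-1) * X(z)
(z-1) * X(z)=10z/(z-1/9)
As z->1: 10/(1-1/9)=10/(8/9)=45/4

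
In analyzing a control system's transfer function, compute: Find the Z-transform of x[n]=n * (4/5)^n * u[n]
Using the property Z{n * a^n * u[n]}=az/(z-a)^2
With a=4/5: X(z)=(4/5)z/(z - 4/5)^2, |z| > 4/5

Answer: (4/5)z/(z - 4/5)^2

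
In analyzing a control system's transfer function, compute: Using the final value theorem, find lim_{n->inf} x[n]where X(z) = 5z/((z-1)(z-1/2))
Final value theorem: lim x[n] = lim_{z->1} (z-1)*X(z)
(z-1)*X(z) = 5z/(z-1/2)
As z->1: 5/(1-1/2) = 5/(1/2) = 10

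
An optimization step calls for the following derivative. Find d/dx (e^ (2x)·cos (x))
Product rule: (fg)' = f'g+fg'
f = e^(2x), f' = 2·e^(2x)
g = cos(x), g' = -sin(x)

Answer: 2·e^(2x)·cos(x) - e^(2x)·sin(x)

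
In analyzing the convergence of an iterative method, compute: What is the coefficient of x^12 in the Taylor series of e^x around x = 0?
Taylor series of e^x = Σ x^n/n!
Coefficient of x^12 = 1/12! = 1/479001600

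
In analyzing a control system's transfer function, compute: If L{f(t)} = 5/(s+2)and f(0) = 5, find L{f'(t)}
L{f'(t)} = s·F(s) - f(0) = 5s/(s+2)-5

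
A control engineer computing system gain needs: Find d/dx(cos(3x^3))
Chain rule: d/dx[cos(u)]=-sin(u)·u' where u=3x^3
u'=9x^2

Answer: -9x^2·sin(3x^3)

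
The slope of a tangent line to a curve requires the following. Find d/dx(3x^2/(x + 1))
Quotient rule: (f/g)' = (f'g - fg')/g²
f = 3x^2, f' = 6x
g = x + 1, g' = 1

Answer: (6x·(x + 1) - 3x^2)/(x + 1)²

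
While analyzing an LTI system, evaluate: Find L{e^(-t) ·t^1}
First shifting: L{e^(at)f(t)}=F(s-a)
L{t^1}=1/s^2
Shift s → s+1: 1/(s+1)^2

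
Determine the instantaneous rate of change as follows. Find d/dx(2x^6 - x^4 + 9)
Power rule: d/dx(ax^n) = n·a·x^(n-1)
Term by term: 12·x^5-4·x^3

Answer: 12x^5-4x^3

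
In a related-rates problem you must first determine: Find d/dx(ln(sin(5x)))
Chain rule: d/dx[ln(u)]=u'/u where u=sin(5x)
u'=5cos(5x)

Answer: (5cos(5x))/(sin(5x))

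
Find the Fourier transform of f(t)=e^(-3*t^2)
The Fourier transform of a Gaussian e^(-a*t^2) is sqrt(pi/a)*e^(-omega^2/(4a)).
With a=3: F(omega)=sqrt(pi/3)*e^(-omega^2/12)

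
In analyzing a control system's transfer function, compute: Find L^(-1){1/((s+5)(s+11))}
Partial fractions: 1/((s+5)(s+11)) = A/(s+5)+B/(s+11)
Cover-up: A = 1/(s+11)|_{s = -5} = 1/6; B = 1/(s+5)|_{s = -11} = -1/6
L^(-1) = (1/6)e^(-5t) - (1/6)e^(-11t)

Answer: (1/6)(e^(-5t) - e^(-11t))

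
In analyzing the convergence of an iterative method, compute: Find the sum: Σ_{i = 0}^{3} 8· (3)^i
Geometric series: S=a(1 - r^n)/(1 - r)
a=8, r=3, n=4
S=8(1 - 81)/-2=320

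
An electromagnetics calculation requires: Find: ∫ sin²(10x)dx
Using identity sin²(u)=(1 - cos(2u))/2:
∫ (1 - cos(20x))/2 dx=x/2 - sin(20x)/40+C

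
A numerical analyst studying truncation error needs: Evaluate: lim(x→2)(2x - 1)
Polynomial is continuous, so substitute x=2:
2·2-1=3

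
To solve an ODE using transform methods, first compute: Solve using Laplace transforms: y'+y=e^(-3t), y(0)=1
Take L: sY - 1+Y = 1/(s+3)
Y(s+1) = 1/(s+3)+1
Y = 1/((s+3)(s+1))+1/(s+1)
Partial fractions: 1/((s+3)(s+1)) = -(1/2)/(s+3)+(1/2)/(s+1)
So Y = -(1/2)/(s+3)+(3/2)/(s+1)
Inverse Laplace transform (L^(-1){1/(s+3)} = e^(-3t), L^(-1){1/(s+1)} = e^(-t)):

Answer: y(t) = (-1/2)·e^(-3t)+(3/2)·e^(-t)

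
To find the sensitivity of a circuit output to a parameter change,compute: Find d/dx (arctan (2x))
d/dx[arctan(u)]=u'/(1 + u²), u=2x, u'=2

Answer: 2/(1 + 4x²)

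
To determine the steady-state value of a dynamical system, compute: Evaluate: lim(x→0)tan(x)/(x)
tan(u) ≈ u for small u:
tan(x)/(x) ≈ x/(x)=1/1

Answer: 1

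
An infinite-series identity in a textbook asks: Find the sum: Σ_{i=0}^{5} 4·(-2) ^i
Geometric series: S = a(1 - r^n)/(1 - r)
a = 4, r = -2, n = 6
S = 4(1 - 64)/3 = -84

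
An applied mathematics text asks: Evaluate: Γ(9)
Γ(n) = (n-1)! for positive integers
Γ(9) = 8! = 40320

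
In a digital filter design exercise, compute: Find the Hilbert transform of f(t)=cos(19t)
The Hilbert transform shifts each frequency component by -pi/2.
H{cos(wt)}=sin(wt)
With w=19: H{cos(19t)}=sin(19t)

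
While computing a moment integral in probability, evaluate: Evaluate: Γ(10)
Γ(n)=(n-1)! for positive integers
Γ(10)=9!=362880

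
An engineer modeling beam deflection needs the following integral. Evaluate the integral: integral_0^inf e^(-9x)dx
integral_0^inf e^(-9x) dx=[-1/9 * e^(-9x)]_0^inf
=0 - (-1/9)=1/9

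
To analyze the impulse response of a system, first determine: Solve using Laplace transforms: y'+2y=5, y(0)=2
Take L of both sides: sY(s)-2+2Y(s)=5/s
Y(s)(s+2)=5/s+2
Y(s)=5/(s(s+2))+2/(s+2)
Partial fractions: 5/(s(s+2))=(5/2)/s - (5/2)/(s+2)
So Y(s)=(5/2)/s - (1/2)/(s+2)
Inverse transform (L^(-1){1/s}=1, L^(-1){1/(s+2)}=e^(-2t)):

Answer: y(t)=5/2 - (1/2)·e^(-2t)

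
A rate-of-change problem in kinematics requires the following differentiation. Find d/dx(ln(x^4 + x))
Chain rule: d/dx[ln(u)] = u'/u where u = x^4 + x
u' = 4x^3 + 1

Answer: (4x^3 + 1)/(x^4 + x)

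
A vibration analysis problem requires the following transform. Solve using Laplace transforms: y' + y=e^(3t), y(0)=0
Take L: sY - 0 + Y = 1/(s-3)
Y(s + 1) = 1/(s-3) + 0
Y = 1/((s-3)(s + 1)) + 0/(s + 1)
Partial fractions: 1/((s-3)(s + 1)) = (1/4)/(s-3) - (1/4)/(s + 1)
So Y = (1/4)/(s-3) - (1/4)/(s + 1)
Inverse Laplace transform (L^(-1){1/(s-3)} = e^(3t), L^(-1){1/(s + 1)} = e^(-t)):

Answer: y(t) = (1/4)·e^(3t) - (1/4)·e^(-t)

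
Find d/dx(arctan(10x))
d/dx[arctan(u)] = u'/(1 + u²), u = 10x, u' = 10

Answer: 10/(1 + 100x²)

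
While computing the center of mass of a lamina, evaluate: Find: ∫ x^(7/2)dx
Power rule: ∫ x^(7/2) dx=x^(9/2)/(9/2) + C

Answer: (2/9)·x^(9/2) + C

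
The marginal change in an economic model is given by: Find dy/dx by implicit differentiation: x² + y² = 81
Differentiate both sides: 2x + 2y·(dy/dx) = 0
Solve: dy/dx = -2x/(2y) = -x/y

Answer: dy/dx = -x/y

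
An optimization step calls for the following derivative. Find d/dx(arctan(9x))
d/dx[arctan(u)] = u'/(1 + u²), u = 9x, u' = 9

Answer: 9/(1 + 81x²)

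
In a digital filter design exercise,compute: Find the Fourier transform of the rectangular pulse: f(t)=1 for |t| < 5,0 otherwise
F(omega)=integral from -5 to 5 of e^(-j*omega*t) dt
=2*sin(5*omega)/omega=10*sinc(5*omega/pi)

Answer: 2*sin(5*omega)/omega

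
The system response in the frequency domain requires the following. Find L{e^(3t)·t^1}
First shifting: L{e^(at)f(t)} = F(s-a)
L{t^1} = 1/s^2
Shift s → s-3: 1/(s-3)^2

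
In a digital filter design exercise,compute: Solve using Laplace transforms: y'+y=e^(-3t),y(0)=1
Take L: sY - 1 + Y = 1/(s + 3)
Y(s + 1) = 1/(s + 3) + 1
Y = 1/((s + 3)(s + 1)) + 1/(s + 1)
Partial fractions: 1/((s + 3)(s + 1)) = -(1/2)/(s + 3) + (1/2)/(s + 1)
So Y = -(1/2)/(s + 3) + (3/2)/(s + 1)
Inverse Laplace transform (L^(-1){1/(s + 3)} = e^(-3t), L^(-1){1/(s + 1)} = e^(-t)):

Answer: y(t) = (-1/2)·e^(-3t) + (3/2)·e^(-t)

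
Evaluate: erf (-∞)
erf(-∞)=-1 (the error function is odd, so erf(-∞)=-erf(∞)=-1)

Answer: -1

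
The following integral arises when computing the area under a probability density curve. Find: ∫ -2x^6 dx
Using power rule: ∫ -2x^6 dx = -2/7 x^7+C = (-2/7)x^7+C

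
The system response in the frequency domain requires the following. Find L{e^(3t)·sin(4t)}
First shifting: L{e^(at)f(t)} = F(s-a)
L{sin(4t)} = 4/(s² + 16)
Shift: 4/((s-3)² + 16)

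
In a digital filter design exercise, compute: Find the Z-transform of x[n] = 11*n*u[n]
Z{n*u[n]} = z/(z-1)^2
By linearity: Z{11*n*u[n]} = 11z/(z-1)^2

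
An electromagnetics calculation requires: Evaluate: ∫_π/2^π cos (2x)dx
Antiderivative: sin(2x)/2
Evaluate at bounds: [sin(2·π)/2] - [sin(2·π/2)/2]
= ((0) - (0))/2 = 0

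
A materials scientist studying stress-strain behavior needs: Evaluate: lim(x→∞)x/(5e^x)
Apply L'Hôpital 1 times (∞/∞ each time):
Eventually get 1!/(5e^x) → 0

Answer: 0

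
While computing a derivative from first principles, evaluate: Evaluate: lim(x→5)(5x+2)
Polynomial is continuous, so substitute x = 5:
5·5 + 2 = 27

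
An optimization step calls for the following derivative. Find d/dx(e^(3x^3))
Chain rule: d/dx[e^u]=e^u · u' where u=3x^3
u'=9x^2

Answer: 9x^2·e^(3x^3)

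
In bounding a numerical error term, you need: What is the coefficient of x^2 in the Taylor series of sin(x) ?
sin(x) has only odd powers. Coefficient of x^2=0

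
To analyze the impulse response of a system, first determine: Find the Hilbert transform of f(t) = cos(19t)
The Hilbert transform shifts each frequency component by -pi/2.
H{cos(wt)} = sin(wt)
With w = 19: H{cos(19t)} = sin(19t)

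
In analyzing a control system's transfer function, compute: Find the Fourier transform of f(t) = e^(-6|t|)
Using the standard pair: F{e^(-a|t|)} = 2a/(a^2+omega^2)
With a = 6: F(omega) = 12/(36+omega^2)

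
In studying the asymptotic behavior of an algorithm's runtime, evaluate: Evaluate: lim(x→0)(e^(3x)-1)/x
L'Hôpital (0/0): lim 3e^(3x)/1 = 3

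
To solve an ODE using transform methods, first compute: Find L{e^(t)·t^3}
First shifting: L{e^(at)f(t)}=F(s-a)
L{t^3}=6/s^4
Shift s → s-1: 6/(s-1)^4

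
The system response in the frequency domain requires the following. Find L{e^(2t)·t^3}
First shifting: L{e^(at)f(t)}=F(s-a)
L{t^3}=6/s^4
Shift s → s-2: 6/(s-2)^4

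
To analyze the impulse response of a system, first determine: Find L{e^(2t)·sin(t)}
First shifting: L{e^(at)f(t)}=F(s-a)
L{sin(t)}=1/(s²+1)
Shift: 1/((s-2)²+1)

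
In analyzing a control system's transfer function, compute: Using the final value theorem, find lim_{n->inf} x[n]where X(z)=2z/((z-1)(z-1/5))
Final value theorem: lim x[n] = lim_{z->1} (z-1) * X(z)
(z-1) * X(z) = 2z/(z-1/5)
As z->1: 2/(1 - 1/5) = 2/(4/5) = 5/2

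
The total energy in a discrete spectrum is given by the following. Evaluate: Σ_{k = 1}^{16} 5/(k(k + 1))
Partial fractions: 5/(k(k+1))=5/k - 5/(k+1)
Telescoping sum: 5(1-1/17)=5·16/17

Answer: 80/17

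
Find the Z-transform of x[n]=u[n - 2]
Using the time-shift property: Z{u[n-2]} = z^(-2) * z/(z-1)
= z^(-1)/(z-1)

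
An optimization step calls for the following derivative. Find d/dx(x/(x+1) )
Quotient rule: (f/g)'=(f'g - fg')/g²
f=x, f'=1
g=x+1, g'=1

Answer: (1·(x+1) - x)/(x+1)²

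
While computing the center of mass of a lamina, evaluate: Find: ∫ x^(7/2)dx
Power rule: ∫ x^(7/2) dx=x^(9/2)/(9/2) + C

Answer: (2/9)·x^(9/2) + C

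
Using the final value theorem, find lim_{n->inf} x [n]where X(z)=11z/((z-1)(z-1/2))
Final value theorem: lim x[n]=lim_{z->1} (z-1) * X(z)
(z-1) * X(z)=11z/(z-1/2)
As z->1: 11/(1-1/2)=11/(1/2)=22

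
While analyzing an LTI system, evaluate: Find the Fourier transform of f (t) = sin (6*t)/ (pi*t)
sin(W*t)/(pi*t)=(W/pi)*sinc(W*t/pi) is the impulse response of the ideal low-pass filter with cutoff W (here W=6).
Its Fourier transform is a rectangular function:
F(omega)=1 for |omega| < 6, 0 otherwise

Answer: rect(omega/12) [i.e., 1 for |omega| < 6, 0 otherwise]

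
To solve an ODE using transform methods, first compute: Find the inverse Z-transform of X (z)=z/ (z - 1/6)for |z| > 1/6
Standard pair: z/(z-a) <-> a^n * u[n] for causal signals
With a = 1/6: x[n] = (1/6)^n * u[n]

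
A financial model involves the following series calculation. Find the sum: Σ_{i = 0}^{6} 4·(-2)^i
Geometric series: S=a(1 - r^n)/(1 - r)
a=4, r=-2, n=7
S=4(1+128)/3=172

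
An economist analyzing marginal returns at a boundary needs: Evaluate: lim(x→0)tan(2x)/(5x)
tan(u) ≈ u for small u:
tan(2x)/(5x) ≈ 2x/(5x) = 2/5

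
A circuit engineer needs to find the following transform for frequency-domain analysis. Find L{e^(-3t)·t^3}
First shifting: L{e^(at)f(t)} = F(s-a)
L{t^3} = 6/s^4
Shift s → s+3: 6/(s+3)^4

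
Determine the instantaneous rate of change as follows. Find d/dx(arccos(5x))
d/dx[arccos(u)]=-u'/√(1-u²), u=5x, u'=5

Answer: -5/√(1-25x²)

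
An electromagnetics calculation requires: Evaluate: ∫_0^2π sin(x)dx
Antiderivative: -cos(x)
Evaluate at bounds: [-cos(1·2π)/1] - [-cos(1·0)/1]
= (-(1)+(1))/1 = 0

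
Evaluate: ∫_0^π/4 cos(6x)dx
Antiderivative: sin(6x)/6
Evaluate at bounds: [sin(6·π/4)/6] - [sin(6·0)/6]
= ((-1) - (0))/6 = -1/6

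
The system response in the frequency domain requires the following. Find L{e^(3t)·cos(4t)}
First shifting: L{e^(at)f(t)} = F(s-a)
L{cos(4t)} = s/(s² + 16)
Shift: (s-3)/((s-3)² + 16)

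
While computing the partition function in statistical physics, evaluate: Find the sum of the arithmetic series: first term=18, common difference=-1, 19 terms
Last term: a_n = 18 + (19 - 1)·-1 = 0
Sum = n(a_1 + a_n)/2 = 19(18 + 0)/2 = 171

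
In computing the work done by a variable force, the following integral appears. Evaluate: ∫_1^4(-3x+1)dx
Step 1: Find antiderivative F(x)=(-3/2)x^2 + x
Step 2: F(4) - F(1)=-20 - (-1/2)=-39/2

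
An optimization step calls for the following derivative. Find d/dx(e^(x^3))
Chain rule: d/dx[e^u]=e^u · u' where u=x^3
u'=3x^2

Answer: 3x^2·e^(x^3)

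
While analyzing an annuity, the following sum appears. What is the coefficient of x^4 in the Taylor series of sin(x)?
sin(x) has only odd powers. Coefficient of x^4=0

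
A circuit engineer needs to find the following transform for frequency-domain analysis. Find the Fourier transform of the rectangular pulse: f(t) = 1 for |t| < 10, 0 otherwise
F(omega) = integral from -10 to 10 of e^(-j * omega * t) dt
= 2 * sin(10 * omega)/omega = 20 * sinc(10 * omega/pi)

Answer: 2 * sin(10 * omega)/omega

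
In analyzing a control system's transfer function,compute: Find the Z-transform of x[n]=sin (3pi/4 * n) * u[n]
Z{sin(w0*n)*u[n]}=z*sin(w0)/(z^2-2z*cos(w0)+1)
With w0=3pi/4: X(z)=z*sin(3pi/4)/(z^2-2z*cos(3pi/4)+1)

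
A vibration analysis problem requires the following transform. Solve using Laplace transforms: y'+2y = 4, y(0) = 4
Take L of both sides: sY(s) - 4 + 2Y(s) = 4/s
Y(s)(s + 2) = 4/s + 4
Y(s) = 4/(s(s + 2)) + 4/(s + 2)
Partial fractions: 4/(s(s + 2)) = 2/s - 2/(s + 2)
So Y(s) = 2/s + 2/(s + 2)
Inverse transform (L^(-1){1/s} = 1, L^(-1){1/(s + 2)} = e^(-2t)):

Answer: y(t) = 2 + 2·e^(-2t)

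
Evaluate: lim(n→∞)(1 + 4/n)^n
This is the definition of e^4: lim(1 + 4/n)^n=e^4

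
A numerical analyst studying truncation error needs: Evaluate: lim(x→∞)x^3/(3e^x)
Apply L'Hôpital 3 times (∞/∞ each time):
Eventually get 3!/(3e^x) → 0

Answer: 0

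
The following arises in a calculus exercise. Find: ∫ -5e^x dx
Since d/dx[e^x]=+ e^x, we get -5e^x + C

Answer: -5e^x + C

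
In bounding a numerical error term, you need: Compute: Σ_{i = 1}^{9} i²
Using formula: Σ i^2 = n(n + 1)(2n + 1)/6 = 9·10·19/6 = 285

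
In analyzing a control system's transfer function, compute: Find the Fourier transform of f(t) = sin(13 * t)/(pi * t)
sin(W*t)/(pi*t) = (W/pi)*sinc(W*t/pi) is the impulse response of the ideal low-pass filter with cutoff W (here W = 13).
Its Fourier transform is a rectangular function:
F(omega) = 1 for |omega| < 13, 0 otherwise

Answer: rect(omega/26) [i.e., 1 for |omega| < 13, 0 otherwise]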